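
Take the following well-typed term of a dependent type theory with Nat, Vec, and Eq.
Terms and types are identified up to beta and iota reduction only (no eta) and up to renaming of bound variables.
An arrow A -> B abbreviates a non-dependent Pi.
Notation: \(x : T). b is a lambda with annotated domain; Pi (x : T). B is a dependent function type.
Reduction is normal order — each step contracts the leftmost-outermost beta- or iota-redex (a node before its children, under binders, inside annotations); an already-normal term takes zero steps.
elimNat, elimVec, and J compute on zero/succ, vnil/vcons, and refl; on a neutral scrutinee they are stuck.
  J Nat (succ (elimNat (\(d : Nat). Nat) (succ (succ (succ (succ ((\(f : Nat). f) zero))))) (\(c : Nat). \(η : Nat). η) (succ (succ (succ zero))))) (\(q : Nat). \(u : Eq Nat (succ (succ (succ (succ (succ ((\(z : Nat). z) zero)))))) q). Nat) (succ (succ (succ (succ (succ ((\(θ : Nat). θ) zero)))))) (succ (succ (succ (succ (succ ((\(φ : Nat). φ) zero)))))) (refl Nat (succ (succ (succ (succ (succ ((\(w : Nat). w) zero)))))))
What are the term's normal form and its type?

reduced normal form:
  succ (succ (succ (succ (succ zero))))
the term's type:
  Nat
observation: the leftmost-outermost redex is a J iota-redex, and normalization takes 2 steps.


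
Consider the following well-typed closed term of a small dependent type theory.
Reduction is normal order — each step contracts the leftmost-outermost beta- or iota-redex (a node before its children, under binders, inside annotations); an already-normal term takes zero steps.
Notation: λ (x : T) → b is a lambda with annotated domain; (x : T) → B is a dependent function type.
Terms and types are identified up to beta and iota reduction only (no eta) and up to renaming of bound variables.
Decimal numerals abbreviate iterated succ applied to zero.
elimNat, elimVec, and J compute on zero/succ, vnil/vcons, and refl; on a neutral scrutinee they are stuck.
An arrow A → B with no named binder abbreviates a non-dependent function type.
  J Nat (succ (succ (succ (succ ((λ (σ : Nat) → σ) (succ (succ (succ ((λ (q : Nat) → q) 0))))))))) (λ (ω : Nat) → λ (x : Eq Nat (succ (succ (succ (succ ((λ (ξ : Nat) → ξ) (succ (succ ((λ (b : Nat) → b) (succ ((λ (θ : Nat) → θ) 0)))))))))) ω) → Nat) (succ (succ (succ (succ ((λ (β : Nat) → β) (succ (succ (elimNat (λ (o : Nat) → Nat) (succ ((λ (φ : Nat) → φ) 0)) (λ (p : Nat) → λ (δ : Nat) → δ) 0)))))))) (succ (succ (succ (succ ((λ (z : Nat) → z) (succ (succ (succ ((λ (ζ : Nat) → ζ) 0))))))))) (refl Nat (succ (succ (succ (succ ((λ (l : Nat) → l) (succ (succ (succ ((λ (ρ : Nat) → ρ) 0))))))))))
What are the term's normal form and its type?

normal form:
  7
type:
  Nat
observation: 4 normal-order steps separate the term from its normal form.


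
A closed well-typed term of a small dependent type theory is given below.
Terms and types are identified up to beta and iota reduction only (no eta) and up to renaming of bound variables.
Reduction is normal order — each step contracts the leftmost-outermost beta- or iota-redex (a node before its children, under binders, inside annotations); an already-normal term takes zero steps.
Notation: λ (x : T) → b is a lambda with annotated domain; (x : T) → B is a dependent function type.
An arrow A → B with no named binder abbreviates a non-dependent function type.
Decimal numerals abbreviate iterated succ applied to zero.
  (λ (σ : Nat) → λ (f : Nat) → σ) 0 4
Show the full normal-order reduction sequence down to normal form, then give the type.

reduction (normal order):
  (λ (σ : Nat) → λ (f : Nat) → σ) 0 4
  ~> (λ (σ : Nat) → 0) 4
  ~> 0
inferred type:
  Nat


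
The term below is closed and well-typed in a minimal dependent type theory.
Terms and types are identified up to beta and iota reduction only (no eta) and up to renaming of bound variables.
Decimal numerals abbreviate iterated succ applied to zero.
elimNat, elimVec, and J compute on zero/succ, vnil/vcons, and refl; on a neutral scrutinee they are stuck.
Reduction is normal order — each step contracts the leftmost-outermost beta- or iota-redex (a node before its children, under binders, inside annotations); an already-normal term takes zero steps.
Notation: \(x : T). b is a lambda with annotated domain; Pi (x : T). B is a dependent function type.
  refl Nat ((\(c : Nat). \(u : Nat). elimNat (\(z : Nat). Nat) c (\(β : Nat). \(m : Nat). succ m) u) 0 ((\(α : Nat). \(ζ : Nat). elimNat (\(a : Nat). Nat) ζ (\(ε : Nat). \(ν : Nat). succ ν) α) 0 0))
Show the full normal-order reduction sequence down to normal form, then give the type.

normal-order reduction sequence:
  refl Nat ((\(c : Nat). \(u : Nat). elimNat (\(z : Nat). Nat) c (\(β : Nat). \(m : Nat). succ m) u) 0 ((\(α : Nat). \(ζ : Nat). elimNat (\(a : Nat). Nat) ζ (\(ε : Nat). \(ν : Nat). succ ν) α) 0 0))
  ~> refl Nat ((\(c : Nat). elimNat (\(u : Nat). Nat) 0 (\(z : Nat). \(β : Nat). succ β) c) ((\(m : Nat). \(α : Nat). elimNat (\(ζ : Nat). Nat) α (\(a : Nat). \(ε : Nat). succ ε) m) 0 0))
  ~> refl Nat (elimNat (\(c : Nat). Nat) 0 (\(u : Nat). \(z : Nat). succ z) ((\(β : Nat). \(m : Nat). elimNat (\(α : Nat). Nat) m (\(ζ : Nat). \(a : Nat). succ a) β) 0 0))
  ~> refl Nat (elimNat (\(c : Nat). Nat) 0 (\(u : Nat). \(z : Nat). succ z) ((\(β : Nat). elimNat (\(m : Nat). Nat) β (\(α : Nat). \(ζ : Nat). succ ζ) 0) 0))
  ~> refl Nat (elimNat (\(c : Nat). Nat) 0 (\(u : Nat). \(z : Nat). succ z) (elimNat (\(β : Nat). Nat) 0 (\(m : Nat). \(α : Nat). succ α) 0))
  ~> refl Nat (elimNat (\(c : Nat). Nat) 0 (\(u : Nat). \(z : Nat). succ z) 0)
  ~> refl Nat 0
the term's type:
  Eq Nat 0 0


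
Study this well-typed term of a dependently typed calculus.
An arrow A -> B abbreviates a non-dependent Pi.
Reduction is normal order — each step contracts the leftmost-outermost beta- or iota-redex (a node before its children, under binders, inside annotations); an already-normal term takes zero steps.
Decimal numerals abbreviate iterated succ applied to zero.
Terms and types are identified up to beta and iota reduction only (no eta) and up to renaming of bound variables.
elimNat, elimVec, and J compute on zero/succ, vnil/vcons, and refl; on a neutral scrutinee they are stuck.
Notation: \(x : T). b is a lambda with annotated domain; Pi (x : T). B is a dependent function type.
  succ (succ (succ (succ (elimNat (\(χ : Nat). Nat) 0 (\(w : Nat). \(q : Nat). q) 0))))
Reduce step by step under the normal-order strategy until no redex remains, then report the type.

normal-order reduction sequence:
  succ (succ (succ (succ (elimNat (\(χ : Nat). Nat) 0 (\(w : Nat). \(q : Nat). q) 0))))
  ~> 4
the term's type:
  Nat


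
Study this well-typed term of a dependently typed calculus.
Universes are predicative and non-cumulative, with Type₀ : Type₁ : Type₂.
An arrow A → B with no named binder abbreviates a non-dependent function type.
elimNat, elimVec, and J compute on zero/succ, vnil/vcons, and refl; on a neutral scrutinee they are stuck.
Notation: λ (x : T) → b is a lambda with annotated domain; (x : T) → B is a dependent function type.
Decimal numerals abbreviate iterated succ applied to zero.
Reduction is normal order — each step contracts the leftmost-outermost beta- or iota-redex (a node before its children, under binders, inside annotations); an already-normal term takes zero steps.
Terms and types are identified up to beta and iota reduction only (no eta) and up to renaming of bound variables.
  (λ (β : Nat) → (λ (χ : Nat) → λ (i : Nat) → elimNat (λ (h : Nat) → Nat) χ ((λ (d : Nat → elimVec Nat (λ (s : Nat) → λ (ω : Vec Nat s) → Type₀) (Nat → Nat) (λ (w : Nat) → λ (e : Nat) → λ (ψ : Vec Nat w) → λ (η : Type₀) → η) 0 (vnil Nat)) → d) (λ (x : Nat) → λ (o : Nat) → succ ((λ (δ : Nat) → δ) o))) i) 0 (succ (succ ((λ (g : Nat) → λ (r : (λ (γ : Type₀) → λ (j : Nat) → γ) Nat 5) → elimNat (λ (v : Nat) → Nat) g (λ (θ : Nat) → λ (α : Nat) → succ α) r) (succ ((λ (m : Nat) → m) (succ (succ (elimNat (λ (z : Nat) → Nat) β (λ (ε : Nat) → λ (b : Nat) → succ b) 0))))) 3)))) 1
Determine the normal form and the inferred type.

reduced normal form:
  9
type:
  Nat


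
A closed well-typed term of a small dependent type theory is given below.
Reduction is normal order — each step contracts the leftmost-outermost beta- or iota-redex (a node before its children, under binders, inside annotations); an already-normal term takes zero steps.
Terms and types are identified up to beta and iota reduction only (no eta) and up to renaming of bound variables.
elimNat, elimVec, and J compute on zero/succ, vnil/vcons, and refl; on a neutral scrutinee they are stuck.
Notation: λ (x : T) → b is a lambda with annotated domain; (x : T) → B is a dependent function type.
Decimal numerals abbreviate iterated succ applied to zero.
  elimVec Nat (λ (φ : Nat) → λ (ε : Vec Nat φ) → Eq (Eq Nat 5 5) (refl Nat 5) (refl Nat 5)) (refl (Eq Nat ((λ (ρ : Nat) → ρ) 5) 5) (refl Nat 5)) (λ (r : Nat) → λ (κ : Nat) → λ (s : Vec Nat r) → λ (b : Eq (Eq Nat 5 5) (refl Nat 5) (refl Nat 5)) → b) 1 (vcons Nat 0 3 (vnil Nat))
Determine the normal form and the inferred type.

normal form:
  refl (Eq Nat 5 5) (refl Nat 5)
the term's type:
  Eq (Eq Nat 5 5) (refl Nat 5) (refl Nat 5)
observation: the leftmost-outermost redex is an elimVec iota-redex, and normalization takes 7 steps.


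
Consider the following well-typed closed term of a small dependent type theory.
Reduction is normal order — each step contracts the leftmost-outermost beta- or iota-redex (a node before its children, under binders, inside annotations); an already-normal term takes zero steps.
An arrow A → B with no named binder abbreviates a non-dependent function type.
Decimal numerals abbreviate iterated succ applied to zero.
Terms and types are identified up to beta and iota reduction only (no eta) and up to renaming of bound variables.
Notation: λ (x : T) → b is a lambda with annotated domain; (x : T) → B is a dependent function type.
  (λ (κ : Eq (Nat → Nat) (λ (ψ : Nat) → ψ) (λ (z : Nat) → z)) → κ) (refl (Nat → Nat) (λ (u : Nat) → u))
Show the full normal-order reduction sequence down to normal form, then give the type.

normal-order reduction:
  (λ (κ : Eq (Nat → Nat) (λ (ψ : Nat) → ψ) (λ (z : Nat) → z)) → κ) (refl (Nat → Nat) (λ (u : Nat) → u))
  ~> refl (Nat → Nat) (λ (κ : Nat) → κ)
the term's type:
  Eq (Nat → Nat) (λ (κ : Nat) → κ) (λ (ψ : Nat) → ψ)


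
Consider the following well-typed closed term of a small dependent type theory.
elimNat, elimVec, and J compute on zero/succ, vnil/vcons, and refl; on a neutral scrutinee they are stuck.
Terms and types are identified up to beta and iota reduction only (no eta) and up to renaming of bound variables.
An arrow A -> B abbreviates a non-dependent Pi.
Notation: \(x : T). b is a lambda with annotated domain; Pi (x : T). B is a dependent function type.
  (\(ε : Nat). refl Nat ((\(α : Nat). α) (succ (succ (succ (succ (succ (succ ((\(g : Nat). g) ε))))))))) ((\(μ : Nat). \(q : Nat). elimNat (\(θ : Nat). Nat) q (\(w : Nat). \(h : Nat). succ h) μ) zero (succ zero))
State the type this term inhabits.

type:
  Eq Nat (succ (succ (succ (succ (succ (succ (succ zero))))))) (succ (succ (succ (succ (succ (succ (succ zero)))))))


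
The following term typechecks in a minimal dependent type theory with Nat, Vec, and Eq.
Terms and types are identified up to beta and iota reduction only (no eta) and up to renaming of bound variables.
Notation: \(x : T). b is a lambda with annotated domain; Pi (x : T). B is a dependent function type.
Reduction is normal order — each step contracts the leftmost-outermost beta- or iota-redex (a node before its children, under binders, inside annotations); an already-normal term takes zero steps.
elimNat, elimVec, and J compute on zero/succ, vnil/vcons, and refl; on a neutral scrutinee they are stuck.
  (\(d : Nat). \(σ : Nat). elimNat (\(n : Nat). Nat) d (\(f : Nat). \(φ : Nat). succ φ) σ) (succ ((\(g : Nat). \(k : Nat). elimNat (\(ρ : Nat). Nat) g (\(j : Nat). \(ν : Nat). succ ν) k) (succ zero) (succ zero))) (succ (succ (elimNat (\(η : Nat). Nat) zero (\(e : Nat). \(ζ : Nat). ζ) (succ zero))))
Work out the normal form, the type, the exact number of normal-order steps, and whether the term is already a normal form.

reduced normal form:
  succ (succ (succ (succ (succ zero))))
inferred type:
  Nat
normal-order step count: 19
already normal: no
first redex: a beta-redex


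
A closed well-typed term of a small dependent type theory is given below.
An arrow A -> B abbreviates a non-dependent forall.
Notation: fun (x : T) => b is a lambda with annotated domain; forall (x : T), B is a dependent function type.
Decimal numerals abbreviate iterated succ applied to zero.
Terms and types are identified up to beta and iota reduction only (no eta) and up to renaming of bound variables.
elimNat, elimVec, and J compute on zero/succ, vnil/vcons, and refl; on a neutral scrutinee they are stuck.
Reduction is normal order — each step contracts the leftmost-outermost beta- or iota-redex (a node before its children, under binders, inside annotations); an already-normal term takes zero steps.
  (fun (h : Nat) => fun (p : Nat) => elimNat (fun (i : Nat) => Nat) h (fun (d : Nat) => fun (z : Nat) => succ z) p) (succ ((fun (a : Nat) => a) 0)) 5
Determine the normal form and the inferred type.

reduced normal form:
  6
type:
  Nat
observation: the leftmost-outermost redex is a beta-redex, and normalization takes 19 steps.


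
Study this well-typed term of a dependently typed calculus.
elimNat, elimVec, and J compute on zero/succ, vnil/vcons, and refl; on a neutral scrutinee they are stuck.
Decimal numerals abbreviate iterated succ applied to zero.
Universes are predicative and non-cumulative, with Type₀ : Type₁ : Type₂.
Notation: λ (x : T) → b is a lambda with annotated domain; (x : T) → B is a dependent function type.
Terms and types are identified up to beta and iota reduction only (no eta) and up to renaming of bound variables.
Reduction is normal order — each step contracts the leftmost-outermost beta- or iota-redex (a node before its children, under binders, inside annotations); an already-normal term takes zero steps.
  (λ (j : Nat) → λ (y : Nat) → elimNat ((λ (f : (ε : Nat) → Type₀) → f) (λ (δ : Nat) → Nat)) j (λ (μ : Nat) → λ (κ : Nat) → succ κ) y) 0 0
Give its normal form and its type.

reduced normal form:
  0
inferred type:
  Nat
observation: 3 normal-order steps separate the term from its normal form.


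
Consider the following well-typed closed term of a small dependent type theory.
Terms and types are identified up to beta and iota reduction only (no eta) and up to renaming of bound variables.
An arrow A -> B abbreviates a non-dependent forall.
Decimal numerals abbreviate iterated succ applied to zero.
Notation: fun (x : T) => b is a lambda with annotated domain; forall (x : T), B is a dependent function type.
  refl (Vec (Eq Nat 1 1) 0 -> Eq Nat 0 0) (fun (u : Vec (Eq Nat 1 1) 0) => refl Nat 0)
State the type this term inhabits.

type:
  Eq (Vec (Eq Nat 1 1) 0 -> Eq Nat 0 0) (fun (u : Vec (Eq Nat 1 1) 0) => refl Nat 0) (fun (e : Vec (Eq Nat 1 1) 0) => refl Nat 0)


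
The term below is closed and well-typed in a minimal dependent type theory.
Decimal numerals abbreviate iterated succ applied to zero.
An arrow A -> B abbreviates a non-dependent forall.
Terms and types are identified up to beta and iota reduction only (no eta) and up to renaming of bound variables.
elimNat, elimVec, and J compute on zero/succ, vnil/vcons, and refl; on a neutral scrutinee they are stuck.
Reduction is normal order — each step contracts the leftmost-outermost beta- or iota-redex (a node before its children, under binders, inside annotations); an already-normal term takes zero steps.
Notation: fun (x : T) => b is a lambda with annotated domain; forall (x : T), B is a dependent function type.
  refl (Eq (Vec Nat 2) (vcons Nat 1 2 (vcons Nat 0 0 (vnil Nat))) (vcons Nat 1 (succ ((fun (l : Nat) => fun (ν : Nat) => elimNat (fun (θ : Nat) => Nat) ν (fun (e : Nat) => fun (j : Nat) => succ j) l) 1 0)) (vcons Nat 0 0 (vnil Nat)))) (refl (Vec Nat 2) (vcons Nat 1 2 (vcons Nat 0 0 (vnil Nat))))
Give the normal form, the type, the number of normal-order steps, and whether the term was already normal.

resulting normal form:
  refl (Eq (Vec Nat 2) (vcons Nat 1 2 (vcons Nat 0 0 (vnil Nat))) (vcons Nat 1 2 (vcons Nat 0 0 (vnil Nat)))) (refl (Vec Nat 2) (vcons Nat 1 2 (vcons Nat 0 0 (vnil Nat))))
type:
  Eq (Eq (Vec Nat 2) (vcons Nat 1 2 (vcons Nat 0 0 (vnil Nat))) (vcons Nat 1 2 (vcons Nat 0 0 (vnil Nat)))) (refl (Vec Nat 2) (vcons Nat 1 2 (vcons Nat 0 0 (vnil Nat)))) (refl (Vec Nat 2) (vcons Nat 1 2 (vcons Nat 0 0 (vnil Nat))))
normal-order step count: 6
started in normal form: no
first redex: a beta-redex


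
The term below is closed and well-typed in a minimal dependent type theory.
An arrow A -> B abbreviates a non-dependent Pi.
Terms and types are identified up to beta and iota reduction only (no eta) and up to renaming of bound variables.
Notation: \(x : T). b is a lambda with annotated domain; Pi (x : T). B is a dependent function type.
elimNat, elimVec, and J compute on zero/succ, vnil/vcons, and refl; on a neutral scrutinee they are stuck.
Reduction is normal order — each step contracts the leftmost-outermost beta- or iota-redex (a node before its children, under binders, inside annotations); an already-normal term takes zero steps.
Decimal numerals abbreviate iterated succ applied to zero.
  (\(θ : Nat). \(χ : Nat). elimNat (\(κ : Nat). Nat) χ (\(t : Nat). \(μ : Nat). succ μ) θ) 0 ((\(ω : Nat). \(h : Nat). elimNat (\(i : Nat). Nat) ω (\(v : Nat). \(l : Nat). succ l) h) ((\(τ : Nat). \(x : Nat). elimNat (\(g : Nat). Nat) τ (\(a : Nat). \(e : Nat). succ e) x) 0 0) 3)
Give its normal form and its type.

normal form:
  3
inferred type:
  Nat


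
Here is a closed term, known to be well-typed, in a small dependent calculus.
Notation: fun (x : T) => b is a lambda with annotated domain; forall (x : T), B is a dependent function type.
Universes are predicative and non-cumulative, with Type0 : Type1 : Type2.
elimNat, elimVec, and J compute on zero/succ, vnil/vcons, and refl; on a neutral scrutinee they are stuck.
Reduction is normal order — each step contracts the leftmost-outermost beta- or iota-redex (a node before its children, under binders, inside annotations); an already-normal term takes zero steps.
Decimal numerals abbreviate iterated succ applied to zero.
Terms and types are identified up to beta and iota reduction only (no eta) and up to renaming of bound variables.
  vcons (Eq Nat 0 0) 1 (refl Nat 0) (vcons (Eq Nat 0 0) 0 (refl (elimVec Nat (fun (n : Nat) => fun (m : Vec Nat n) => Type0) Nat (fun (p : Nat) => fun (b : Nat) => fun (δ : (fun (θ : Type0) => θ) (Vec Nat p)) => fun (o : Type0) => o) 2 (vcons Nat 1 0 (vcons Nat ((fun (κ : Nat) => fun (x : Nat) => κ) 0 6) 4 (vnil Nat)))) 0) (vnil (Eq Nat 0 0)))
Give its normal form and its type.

normal form:
  vcons (Eq Nat 0 0) 1 (refl Nat 0) (vcons (Eq Nat 0 0) 0 (refl Nat 0) (vnil (Eq Nat 0 0)))
type:
  Vec (Eq Nat 0 0) 2
observation: contracting an elimVec iota-redex first, the term normalizes in 11 steps.


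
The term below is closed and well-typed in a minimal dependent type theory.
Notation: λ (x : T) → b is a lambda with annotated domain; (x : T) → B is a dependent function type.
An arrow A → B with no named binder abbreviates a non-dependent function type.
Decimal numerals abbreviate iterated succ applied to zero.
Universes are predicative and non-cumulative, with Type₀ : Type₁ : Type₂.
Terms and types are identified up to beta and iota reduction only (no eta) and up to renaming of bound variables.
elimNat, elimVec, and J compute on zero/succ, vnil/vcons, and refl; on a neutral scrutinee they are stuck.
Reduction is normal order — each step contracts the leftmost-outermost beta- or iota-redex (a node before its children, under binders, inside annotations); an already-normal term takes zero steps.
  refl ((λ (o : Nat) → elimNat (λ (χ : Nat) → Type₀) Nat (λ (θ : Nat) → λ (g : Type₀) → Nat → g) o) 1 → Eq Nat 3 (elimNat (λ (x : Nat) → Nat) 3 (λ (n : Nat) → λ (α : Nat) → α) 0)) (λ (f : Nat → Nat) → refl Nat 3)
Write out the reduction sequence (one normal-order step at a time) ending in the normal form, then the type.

normal-order reduction:
  refl ((λ (o : Nat) → elimNat (λ (χ : Nat) → Type₀) Nat (λ (θ : Nat) → λ (g : Type₀) → Nat → g) o) 1 → Eq Nat 3 (elimNat (λ (x : Nat) → Nat) 3 (λ (n : Nat) → λ (α : Nat) → α) 0)) (λ (f : Nat → Nat) → refl Nat 3)
  ~> refl (elimNat (λ (o : Nat) → Type₀) Nat (λ (χ : Nat) → λ (θ : Type₀) → Nat → θ) 1 → Eq Nat 3 (elimNat (λ (g : Nat) → Nat) 3 (λ (x : Nat) → λ (n : Nat) → n) 0)) (λ (α : Nat → Nat) → refl Nat 3)
  ~> refl ((λ (o : Nat) → λ (χ : Type₀) → Nat → χ) 0 (elimNat (λ (θ : Nat) → Type₀) Nat (λ (g : Nat) → λ (x : Type₀) → Nat → x) 0) → Eq Nat 3 (elimNat (λ (n : Nat) → Nat) 3 (λ (α : Nat) → λ (f : Nat) → f) 0)) (λ (ε : Nat → Nat) → refl Nat 3)
  ~> refl ((λ (o : Type₀) → Nat → o) (elimNat (λ (χ : Nat) → Type₀) Nat (λ (θ : Nat) → λ (g : Type₀) → Nat → g) 0) → Eq Nat 3 (elimNat (λ (x : Nat) → Nat) 3 (λ (n : Nat) → λ (α : Nat) → α) 0)) (λ (f : Nat → Nat) → refl Nat 3)
  ~> refl ((Nat → elimNat (λ (o : Nat) → Type₀) Nat (λ (χ : Nat) → λ (θ : Type₀) → Nat → θ) 0) → Eq Nat 3 (elimNat (λ (g : Nat) → Nat) 3 (λ (x : Nat) → λ (n : Nat) → n) 0)) (λ (α : Nat → Nat) → refl Nat 3)
  ~> refl ((Nat → Nat) → Eq Nat 3 (elimNat (λ (o : Nat) → Nat) 3 (λ (χ : Nat) → λ (θ : Nat) → θ) 0)) (λ (g : Nat → Nat) → refl Nat 3)
  ~> refl ((Nat → Nat) → Eq Nat 3 3) (λ (o : Nat → Nat) → refl Nat 3)
the term's type:
  Eq ((Nat → Nat) → Eq Nat 3 3) (λ (o : Nat → Nat) → refl Nat 3) (λ (χ : Nat → Nat) → refl Nat 3)


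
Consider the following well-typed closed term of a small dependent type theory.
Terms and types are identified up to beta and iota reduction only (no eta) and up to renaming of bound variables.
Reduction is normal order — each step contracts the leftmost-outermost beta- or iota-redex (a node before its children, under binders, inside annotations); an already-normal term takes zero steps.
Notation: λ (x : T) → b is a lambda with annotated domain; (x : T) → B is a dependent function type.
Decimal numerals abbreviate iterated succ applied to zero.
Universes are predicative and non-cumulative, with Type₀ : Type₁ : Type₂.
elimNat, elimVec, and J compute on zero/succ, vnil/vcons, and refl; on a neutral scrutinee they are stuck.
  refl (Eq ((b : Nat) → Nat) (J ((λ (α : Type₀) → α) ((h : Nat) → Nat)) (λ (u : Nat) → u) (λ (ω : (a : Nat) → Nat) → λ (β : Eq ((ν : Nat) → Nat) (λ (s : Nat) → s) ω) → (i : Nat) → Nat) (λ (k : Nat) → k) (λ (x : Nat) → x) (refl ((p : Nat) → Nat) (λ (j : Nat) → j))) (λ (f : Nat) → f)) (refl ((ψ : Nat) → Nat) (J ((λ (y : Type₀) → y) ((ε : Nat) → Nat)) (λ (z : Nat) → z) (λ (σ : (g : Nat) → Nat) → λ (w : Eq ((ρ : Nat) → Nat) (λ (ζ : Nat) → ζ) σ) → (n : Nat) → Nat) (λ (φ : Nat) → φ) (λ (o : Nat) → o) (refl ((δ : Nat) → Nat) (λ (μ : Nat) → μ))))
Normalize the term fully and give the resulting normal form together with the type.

resulting normal form:
  refl (Eq ((b : Nat) → Nat) (λ (α : Nat) → α) (λ (h : Nat) → h)) (refl ((u : Nat) → Nat) (λ (ω : Nat) → ω))
the term's type:
  Eq (Eq ((b : Nat) → Nat) (λ (α : Nat) → α) (λ (h : Nat) → h)) (refl ((u : Nat) → Nat) (λ (ω : Nat) → ω)) (refl ((a : Nat) → Nat) (λ (β : Nat) → β))
observation: reduction starts at a J iota-redex, and 2 normal-order steps reach the normal form.


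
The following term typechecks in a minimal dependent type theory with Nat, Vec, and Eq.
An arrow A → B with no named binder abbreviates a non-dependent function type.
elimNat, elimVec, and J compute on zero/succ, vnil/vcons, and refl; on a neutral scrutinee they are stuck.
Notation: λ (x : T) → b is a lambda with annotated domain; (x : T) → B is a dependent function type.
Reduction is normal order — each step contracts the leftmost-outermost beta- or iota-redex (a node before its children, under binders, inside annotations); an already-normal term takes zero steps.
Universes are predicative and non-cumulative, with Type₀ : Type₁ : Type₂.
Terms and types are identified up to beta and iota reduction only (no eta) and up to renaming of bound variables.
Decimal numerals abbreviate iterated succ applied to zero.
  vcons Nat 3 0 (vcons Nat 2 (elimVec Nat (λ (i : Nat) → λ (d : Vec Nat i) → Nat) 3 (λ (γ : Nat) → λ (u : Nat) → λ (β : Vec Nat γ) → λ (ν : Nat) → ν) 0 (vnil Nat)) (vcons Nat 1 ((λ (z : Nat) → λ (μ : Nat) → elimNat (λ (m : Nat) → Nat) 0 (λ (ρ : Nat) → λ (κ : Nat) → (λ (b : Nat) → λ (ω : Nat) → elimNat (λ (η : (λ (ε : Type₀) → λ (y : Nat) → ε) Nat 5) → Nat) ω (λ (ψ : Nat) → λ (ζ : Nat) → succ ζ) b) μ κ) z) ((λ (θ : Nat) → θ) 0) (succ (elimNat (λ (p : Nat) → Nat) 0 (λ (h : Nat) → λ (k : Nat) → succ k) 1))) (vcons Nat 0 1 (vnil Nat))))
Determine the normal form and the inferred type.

normal form:
  vcons Nat 3 0 (vcons Nat 2 3 (vcons Nat 1 0 (vcons Nat 0 1 (vnil Nat))))
type:
  Vec Nat 4


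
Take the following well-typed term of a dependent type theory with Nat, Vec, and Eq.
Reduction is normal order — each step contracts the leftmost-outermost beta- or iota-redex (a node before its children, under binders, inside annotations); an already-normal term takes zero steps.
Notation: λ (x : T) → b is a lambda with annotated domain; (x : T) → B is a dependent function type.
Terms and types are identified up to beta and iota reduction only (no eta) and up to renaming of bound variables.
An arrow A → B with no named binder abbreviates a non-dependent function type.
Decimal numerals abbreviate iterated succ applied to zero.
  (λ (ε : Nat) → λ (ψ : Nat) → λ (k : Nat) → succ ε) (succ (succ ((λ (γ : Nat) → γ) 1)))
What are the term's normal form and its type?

normal form:
  λ (ε : Nat) → λ (ψ : Nat) → 4
inferred type:
  Nat → Nat → Nat


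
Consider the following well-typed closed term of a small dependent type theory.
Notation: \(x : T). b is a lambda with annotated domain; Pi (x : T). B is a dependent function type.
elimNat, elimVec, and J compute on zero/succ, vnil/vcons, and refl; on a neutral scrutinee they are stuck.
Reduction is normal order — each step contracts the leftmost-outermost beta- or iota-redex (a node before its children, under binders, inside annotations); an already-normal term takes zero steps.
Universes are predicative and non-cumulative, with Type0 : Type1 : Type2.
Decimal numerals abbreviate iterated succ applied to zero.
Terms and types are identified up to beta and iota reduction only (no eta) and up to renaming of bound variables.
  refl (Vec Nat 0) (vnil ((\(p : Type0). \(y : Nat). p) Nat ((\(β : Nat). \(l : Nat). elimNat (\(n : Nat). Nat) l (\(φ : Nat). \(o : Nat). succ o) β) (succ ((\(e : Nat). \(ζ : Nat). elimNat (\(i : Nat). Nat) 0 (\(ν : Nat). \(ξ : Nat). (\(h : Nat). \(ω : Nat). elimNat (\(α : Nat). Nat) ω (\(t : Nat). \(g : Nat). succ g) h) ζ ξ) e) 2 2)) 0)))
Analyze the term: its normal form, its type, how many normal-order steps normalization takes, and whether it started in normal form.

normal form:
  refl (Vec Nat 0) (vnil Nat)
type:
  Eq (Vec Nat 0) (vnil Nat) (vnil Nat)
reduction steps (normal order): 2
started in normal form: no
first redex: a beta-redex


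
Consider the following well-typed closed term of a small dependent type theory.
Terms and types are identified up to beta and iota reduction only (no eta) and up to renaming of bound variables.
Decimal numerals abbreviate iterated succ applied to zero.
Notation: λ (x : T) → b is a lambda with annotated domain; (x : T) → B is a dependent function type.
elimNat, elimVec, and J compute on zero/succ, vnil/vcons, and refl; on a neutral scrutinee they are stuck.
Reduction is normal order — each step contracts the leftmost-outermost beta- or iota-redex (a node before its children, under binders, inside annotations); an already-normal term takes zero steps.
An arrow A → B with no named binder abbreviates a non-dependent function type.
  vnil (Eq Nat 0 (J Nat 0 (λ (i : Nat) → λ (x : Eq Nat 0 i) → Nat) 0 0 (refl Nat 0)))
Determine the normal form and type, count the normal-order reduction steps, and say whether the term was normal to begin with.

resulting normal form:
  vnil (Eq Nat 0 0)
the term's type:
  Vec (Eq Nat 0 0) 0
normal-order step count: 1
started in normal form: no
first redex: a J iota-redex


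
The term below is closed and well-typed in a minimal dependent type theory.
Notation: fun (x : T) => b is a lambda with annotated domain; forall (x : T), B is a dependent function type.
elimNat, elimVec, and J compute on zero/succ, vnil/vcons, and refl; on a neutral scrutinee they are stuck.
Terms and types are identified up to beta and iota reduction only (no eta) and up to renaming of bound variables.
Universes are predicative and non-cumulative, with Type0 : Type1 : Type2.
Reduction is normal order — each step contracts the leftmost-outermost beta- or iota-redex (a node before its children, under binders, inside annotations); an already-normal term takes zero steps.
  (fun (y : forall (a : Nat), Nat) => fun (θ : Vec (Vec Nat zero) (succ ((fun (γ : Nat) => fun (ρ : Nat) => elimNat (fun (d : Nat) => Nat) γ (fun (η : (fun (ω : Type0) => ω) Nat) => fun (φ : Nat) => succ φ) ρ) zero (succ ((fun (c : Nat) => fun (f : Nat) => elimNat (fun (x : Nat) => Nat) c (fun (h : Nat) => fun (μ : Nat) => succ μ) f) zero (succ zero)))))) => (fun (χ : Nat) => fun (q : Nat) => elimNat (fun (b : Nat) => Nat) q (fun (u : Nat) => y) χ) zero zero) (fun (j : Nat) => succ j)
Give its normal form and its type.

normal form:
  fun (y : Vec (Vec Nat zero) (succ (succ (succ zero)))) => zero
the term's type:
  forall (y : Vec (Vec Nat zero) (succ (succ (succ zero)))), Nat
observation: reduction starts at a beta-redex, and 20 normal-order steps reach the normal form.


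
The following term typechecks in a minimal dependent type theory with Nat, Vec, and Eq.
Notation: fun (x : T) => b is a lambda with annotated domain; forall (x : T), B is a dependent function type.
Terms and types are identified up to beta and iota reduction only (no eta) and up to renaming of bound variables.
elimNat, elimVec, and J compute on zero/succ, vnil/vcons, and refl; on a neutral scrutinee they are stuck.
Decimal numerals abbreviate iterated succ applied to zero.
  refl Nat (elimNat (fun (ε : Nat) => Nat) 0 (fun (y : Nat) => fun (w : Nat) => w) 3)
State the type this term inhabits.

type:
  Eq Nat 0 0


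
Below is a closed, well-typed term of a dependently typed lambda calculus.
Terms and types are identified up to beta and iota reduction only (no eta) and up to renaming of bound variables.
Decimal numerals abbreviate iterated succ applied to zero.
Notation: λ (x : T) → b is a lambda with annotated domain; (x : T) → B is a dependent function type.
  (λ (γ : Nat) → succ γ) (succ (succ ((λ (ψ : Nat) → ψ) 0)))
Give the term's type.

type:
  Nat


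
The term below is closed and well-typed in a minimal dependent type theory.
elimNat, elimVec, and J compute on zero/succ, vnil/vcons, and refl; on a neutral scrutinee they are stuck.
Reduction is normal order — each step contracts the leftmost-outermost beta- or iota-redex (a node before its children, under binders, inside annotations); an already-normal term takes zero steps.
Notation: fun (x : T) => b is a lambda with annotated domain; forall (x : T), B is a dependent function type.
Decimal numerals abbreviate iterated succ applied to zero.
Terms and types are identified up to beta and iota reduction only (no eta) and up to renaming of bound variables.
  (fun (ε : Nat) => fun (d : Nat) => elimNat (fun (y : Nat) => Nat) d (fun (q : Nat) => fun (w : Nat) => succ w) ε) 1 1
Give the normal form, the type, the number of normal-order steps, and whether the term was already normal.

resulting normal form:
  2
inferred type:
  Nat
normal-order step count: 6
already normal: no
first redex: a beta-redex


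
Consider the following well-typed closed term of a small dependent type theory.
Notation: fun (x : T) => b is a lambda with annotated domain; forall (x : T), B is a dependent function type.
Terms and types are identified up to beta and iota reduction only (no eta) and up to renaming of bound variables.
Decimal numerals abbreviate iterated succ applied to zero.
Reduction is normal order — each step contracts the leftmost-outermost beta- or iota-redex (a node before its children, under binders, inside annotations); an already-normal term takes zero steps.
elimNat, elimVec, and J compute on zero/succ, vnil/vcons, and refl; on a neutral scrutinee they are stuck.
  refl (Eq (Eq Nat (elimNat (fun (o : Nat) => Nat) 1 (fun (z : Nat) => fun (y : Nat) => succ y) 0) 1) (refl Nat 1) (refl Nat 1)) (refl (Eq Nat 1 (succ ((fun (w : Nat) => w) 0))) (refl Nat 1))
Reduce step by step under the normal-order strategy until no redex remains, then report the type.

normal-order reduction sequence:
  refl (Eq (Eq Nat (elimNat (fun (o : Nat) => Nat) 1 (fun (z : Nat) => fun (y : Nat) => succ y) 0) 1) (refl Nat 1) (refl Nat 1)) (refl (Eq Nat 1 (succ ((fun (w : Nat) => w) 0))) (refl Nat 1))
  ~> refl (Eq (Eq Nat 1 1) (refl Nat 1) (refl Nat 1)) (refl (Eq Nat 1 (succ ((fun (o : Nat) => o) 0))) (refl Nat 1))
  ~> refl (Eq (Eq Nat 1 1) (refl Nat 1) (refl Nat 1)) (refl (Eq Nat 1 1) (refl Nat 1))
type:
  Eq (Eq (Eq Nat 1 1) (refl Nat 1) (refl Nat 1)) (refl (Eq Nat 1 1) (refl Nat 1)) (refl (Eq Nat 1 1) (refl Nat 1))


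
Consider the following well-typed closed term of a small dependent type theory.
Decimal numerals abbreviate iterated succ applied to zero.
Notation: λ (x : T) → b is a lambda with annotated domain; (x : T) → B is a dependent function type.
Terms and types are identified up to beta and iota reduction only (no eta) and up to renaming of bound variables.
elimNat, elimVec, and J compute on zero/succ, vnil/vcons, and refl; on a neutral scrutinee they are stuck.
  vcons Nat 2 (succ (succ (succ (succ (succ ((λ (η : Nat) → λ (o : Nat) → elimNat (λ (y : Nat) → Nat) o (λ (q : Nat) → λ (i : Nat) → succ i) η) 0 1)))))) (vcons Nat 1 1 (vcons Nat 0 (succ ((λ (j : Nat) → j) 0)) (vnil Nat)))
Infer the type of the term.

the term's type:
  Vec Nat 3


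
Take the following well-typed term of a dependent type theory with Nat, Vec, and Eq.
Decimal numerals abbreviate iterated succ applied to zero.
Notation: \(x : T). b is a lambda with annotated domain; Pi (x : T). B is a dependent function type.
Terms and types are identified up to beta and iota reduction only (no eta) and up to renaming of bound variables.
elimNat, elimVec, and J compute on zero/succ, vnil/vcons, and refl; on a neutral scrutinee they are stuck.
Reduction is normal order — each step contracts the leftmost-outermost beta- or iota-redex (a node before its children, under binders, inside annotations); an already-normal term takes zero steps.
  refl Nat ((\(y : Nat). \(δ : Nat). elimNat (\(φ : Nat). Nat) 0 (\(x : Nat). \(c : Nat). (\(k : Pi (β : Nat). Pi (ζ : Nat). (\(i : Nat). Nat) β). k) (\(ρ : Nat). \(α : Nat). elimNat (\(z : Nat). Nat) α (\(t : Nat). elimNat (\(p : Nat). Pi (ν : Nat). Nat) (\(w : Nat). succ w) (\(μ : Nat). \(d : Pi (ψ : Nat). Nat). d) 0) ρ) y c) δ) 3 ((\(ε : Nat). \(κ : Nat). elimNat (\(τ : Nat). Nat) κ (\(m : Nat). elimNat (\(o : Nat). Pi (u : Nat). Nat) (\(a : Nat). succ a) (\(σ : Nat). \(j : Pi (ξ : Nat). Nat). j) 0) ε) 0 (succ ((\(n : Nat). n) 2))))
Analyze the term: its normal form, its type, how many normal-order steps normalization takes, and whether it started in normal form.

reduced normal form:
  refl Nat 9
the term's type:
  Eq Nat 9 9
reduction steps (normal order): 32
already normal: no
first contracted redex: a beta-redex


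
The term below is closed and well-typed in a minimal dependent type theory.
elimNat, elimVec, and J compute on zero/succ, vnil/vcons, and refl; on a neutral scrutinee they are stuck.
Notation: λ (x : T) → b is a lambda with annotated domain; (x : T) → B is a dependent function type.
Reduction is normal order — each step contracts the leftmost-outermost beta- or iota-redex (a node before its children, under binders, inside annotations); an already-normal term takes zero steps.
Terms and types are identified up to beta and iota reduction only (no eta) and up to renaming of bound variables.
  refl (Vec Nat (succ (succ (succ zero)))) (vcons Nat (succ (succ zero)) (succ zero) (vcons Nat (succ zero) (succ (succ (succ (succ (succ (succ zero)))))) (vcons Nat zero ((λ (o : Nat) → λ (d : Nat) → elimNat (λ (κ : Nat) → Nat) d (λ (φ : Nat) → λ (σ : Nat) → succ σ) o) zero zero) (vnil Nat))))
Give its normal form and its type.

normal form:
  refl (Vec Nat (succ (succ (succ zero)))) (vcons Nat (succ (succ zero)) (succ zero) (vcons Nat (succ zero) (succ (succ (succ (succ (succ (succ zero)))))) (vcons Nat zero zero (vnil Nat))))
inferred type:
  Eq (Vec Nat (succ (succ (succ zero)))) (vcons Nat (succ (succ zero)) (succ zero) (vcons Nat (succ zero) (succ (succ (succ (succ (succ (succ zero)))))) (vcons Nat zero zero (vnil Nat)))) (vcons Nat (succ (succ zero)) (succ zero) (vcons Nat (succ zero) (succ (succ (succ (succ (succ (succ zero)))))) (vcons Nat zero zero (vnil Nat))))


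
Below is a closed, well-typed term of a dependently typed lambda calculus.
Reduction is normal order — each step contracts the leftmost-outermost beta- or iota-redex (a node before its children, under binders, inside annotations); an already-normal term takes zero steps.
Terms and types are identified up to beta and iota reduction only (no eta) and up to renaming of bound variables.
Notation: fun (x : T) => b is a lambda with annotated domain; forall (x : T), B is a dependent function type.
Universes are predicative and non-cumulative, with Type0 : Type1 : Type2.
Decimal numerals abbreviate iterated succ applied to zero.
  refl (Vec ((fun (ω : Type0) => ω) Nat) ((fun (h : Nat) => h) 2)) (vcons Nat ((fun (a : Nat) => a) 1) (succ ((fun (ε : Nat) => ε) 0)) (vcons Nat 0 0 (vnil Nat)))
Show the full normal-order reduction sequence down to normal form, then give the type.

reduction (normal order):
  refl (Vec ((fun (ω : Type0) => ω) Nat) ((fun (h : Nat) => h) 2)) (vcons Nat ((fun (a : Nat) => a) 1) (succ ((fun (ε : Nat) => ε) 0)) (vcons Nat 0 0 (vnil Nat)))
  ~> refl (Vec Nat ((fun (ω : Nat) => ω) 2)) (vcons Nat ((fun (h : Nat) => h) 1) (succ ((fun (a : Nat) => a) 0)) (vcons Nat 0 0 (vnil Nat)))
  ~> refl (Vec Nat 2) (vcons Nat ((fun (ω : Nat) => ω) 1) (succ ((fun (h : Nat) => h) 0)) (vcons Nat 0 0 (vnil Nat)))
  ~> refl (Vec Nat 2) (vcons Nat 1 (succ ((fun (ω : Nat) => ω) 0)) (vcons Nat 0 0 (vnil Nat)))
  ~> refl (Vec Nat 2) (vcons Nat 1 1 (vcons Nat 0 0 (vnil Nat)))
inferred type:
  Eq (Vec Nat 2) (vcons Nat 1 1 (vcons Nat 0 0 (vnil Nat))) (vcons Nat 1 1 (vcons Nat 0 0 (vnil Nat)))


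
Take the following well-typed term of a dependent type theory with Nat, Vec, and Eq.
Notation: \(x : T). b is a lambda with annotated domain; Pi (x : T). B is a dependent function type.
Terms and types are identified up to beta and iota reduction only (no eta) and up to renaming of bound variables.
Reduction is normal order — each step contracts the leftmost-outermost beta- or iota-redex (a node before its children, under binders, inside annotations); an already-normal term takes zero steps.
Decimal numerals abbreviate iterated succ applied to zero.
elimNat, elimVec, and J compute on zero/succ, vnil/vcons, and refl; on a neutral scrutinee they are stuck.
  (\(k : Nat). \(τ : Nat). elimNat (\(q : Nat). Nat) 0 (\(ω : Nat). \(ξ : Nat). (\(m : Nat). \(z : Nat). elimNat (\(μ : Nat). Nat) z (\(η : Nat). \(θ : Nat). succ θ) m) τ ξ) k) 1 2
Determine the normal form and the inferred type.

normal form:
  2
the term's type:
  Nat
observation: the term reaches its normal form after 15 normal-order steps.
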